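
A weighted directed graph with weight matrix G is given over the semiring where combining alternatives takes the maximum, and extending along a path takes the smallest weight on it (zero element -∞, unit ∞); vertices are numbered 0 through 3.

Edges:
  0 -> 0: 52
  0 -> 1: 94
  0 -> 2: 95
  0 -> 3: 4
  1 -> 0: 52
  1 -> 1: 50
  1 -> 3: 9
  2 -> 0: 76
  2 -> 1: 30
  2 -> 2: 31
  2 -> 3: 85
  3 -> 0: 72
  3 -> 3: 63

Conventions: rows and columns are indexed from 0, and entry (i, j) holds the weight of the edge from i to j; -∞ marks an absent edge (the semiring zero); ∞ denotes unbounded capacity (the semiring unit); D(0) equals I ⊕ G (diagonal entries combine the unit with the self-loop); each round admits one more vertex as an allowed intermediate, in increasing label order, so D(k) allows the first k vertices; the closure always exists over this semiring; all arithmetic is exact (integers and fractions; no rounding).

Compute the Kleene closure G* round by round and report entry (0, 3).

D(0):
  [∞, 94, 95, 4]
  [52, ∞, -∞, 9]
  [76, 30, ∞, 85]
  [72, -∞, -∞, ∞]
D(1):
  [∞, 94, 95, 4]
  [52, ∞, 52, 9]
  [76, 76, ∞, 85]
  [72, 72, 72, ∞]
D(2):
  [∞, 94, 95, 9]
  [52, ∞, 52, 9]
  [76, 76, ∞, 85]
  [72, 72, 72, ∞]
D(3):
  [∞, 94, 95, 85]
  [52, ∞, 52, 52]
  [76, 76, ∞, 85]
  [72, 72, 72, ∞]
D(4):
  [∞, 94, 95, 85]
  [52, ∞, 52, 52]
  [76, 76, ∞, 85]
  [72, 72, 72, ∞]
Answer: G*[0][3] = 85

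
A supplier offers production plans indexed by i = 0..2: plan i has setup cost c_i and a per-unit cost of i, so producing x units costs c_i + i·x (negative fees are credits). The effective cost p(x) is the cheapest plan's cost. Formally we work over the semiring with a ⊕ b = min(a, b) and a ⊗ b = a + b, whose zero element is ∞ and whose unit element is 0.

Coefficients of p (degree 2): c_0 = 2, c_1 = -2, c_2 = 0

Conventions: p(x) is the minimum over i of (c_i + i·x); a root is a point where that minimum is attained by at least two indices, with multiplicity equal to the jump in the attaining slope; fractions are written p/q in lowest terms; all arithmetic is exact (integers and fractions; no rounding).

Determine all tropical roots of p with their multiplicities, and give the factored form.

hull edge (i=0, c=2) to (i=1, c=-2): slope -4, span 1
hull edge (i=1, c=-2) to (i=2, c=0): slope 2, span 1
Factored form: p(x) = 0 ⊗ (x ⊕ (-2)) ⊗ (x ⊕ 4)
Answer: roots = -2 (mult 1), 4 (mult 1)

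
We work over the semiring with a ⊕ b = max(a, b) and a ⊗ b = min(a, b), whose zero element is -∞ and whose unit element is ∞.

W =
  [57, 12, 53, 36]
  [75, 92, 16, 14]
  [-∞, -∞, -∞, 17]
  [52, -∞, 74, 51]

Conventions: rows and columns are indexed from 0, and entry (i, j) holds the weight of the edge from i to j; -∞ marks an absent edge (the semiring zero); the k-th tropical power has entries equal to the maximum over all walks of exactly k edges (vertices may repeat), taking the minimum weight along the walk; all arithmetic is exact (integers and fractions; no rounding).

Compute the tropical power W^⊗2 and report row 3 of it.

W^⊗2:
  [57, 12, 53, 36]
  [75, 92, 53, 36]
  [17, -∞, 17, 17]
  [52, 12, 52, 51]
Answer: row 3 of W^⊗2 = [52, 12, 52, 51]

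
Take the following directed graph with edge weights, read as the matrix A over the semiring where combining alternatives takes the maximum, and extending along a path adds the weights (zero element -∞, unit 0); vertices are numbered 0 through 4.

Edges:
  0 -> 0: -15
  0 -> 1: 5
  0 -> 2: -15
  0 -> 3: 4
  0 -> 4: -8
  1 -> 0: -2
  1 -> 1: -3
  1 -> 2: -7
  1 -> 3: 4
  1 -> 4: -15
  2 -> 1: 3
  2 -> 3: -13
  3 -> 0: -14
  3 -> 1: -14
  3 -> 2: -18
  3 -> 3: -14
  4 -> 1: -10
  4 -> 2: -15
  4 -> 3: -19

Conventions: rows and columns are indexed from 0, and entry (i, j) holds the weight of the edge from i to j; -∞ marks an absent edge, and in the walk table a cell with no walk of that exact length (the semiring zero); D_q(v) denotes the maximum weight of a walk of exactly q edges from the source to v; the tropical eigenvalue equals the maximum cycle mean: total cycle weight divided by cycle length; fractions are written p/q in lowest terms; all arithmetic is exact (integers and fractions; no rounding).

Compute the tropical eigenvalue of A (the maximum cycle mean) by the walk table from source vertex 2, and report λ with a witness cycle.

q=0: [-∞, -∞, 0, -∞, -∞]
q=1: [-∞, 3, -∞, -13, -∞]
q=2: [1, 0, -4, 7, -12]
q=3: [-2, 6, -7, 5, -7]
q=4: [4, 3, -1, 10, -9]
q=5: [1, 9, -4, 8, -4]
Optimal cycle mean attained by: cycle 0->1->0, total 5 + (-2), length 2.
Answer: λ = 3/2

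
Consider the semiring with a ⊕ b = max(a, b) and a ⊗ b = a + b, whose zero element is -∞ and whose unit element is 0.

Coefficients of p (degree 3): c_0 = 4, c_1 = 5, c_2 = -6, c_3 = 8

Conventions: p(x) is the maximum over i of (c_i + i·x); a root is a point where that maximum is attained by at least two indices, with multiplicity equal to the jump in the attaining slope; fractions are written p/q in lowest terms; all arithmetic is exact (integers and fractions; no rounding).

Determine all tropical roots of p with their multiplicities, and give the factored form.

hull edge (i=0, c=4) to (i=3, c=8): slope 4/3, span 3
Factored form: p(x) = 8 ⊗ (x ⊕ (-4/3)) ⊗ (x ⊕ (-4/3)) ⊗ (x ⊕ (-4/3))
Answer: roots = -4/3 (mult 3)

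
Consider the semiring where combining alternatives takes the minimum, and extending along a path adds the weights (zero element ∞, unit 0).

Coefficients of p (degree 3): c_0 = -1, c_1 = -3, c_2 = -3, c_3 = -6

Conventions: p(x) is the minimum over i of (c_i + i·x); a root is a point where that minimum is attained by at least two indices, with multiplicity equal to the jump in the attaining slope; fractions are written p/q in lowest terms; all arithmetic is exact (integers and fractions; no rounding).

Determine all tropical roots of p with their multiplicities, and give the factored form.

hull edge (i=0, c=-1) to (i=1, c=-3): slope -2, span 1
hull edge (i=1, c=-3) to (i=3, c=-6): slope -3/2, span 2
Factored form: p(x) = -6 ⊗ (x ⊕ 3/2) ⊗ (x ⊕ 3/2) ⊗ (x ⊕ 2)
Answer: roots = 3/2 (mult 2), 2 (mult 1)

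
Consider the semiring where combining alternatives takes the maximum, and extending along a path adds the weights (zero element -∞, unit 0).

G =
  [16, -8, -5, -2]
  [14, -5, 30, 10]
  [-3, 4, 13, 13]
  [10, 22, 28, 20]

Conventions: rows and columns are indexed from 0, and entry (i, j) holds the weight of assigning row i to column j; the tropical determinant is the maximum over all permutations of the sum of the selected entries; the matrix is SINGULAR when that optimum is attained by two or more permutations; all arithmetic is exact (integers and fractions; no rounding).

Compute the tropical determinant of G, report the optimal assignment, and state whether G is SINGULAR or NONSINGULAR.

σ = (0, 1, 2, 3): 16 + (-5) + 13 + 20 = 44
σ = (0, 1, 3, 2): 16 + (-5) + 13 + 28 = 52
σ = (0, 2, 1, 3): 16 + 30 + 4 + 20 = 70
σ = (0, 2, 3, 1): 16 + 30 + 13 + 22 = 81
σ = (0, 3, 1, 2): 16 + 10 + 4 + 28 = 58
σ = (0, 3, 2, 1): 16 + 10 + 13 + 22 = 61
σ = (1, 0, 2, 3): (-8) + 14 + 13 + 20 = 39
σ = (1, 0, 3, 2): (-8) + 14 + 13 + 28 = 47
σ = (1, 2, 0, 3): (-8) + 30 + (-3) + 20 = 39
σ = (1, 2, 3, 0): (-8) + 30 + 13 + 10 = 45
σ = (1, 3, 0, 2): (-8) + 10 + (-3) + 28 = 27
σ = (1, 3, 2, 0): (-8) + 10 + 13 + 10 = 25
σ = (2, 0, 1, 3): (-5) + 14 + 4 + 20 = 33
σ = (2, 0, 3, 1): (-5) + 14 + 13 + 22 = 44
σ = (2, 1, 0, 3): (-5) + (-5) + (-3) + 20 = 7
σ = (2, 1, 3, 0): (-5) + (-5) + 13 + 10 = 13
σ = (2, 3, 0, 1): (-5) + 10 + (-3) + 22 = 24
σ = (2, 3, 1, 0): (-5) + 10 + 4 + 10 = 19
σ = (3, 0, 1, 2): (-2) + 14 + 4 + 28 = 44
σ = (3, 0, 2, 1): (-2) + 14 + 13 + 22 = 47
σ = (3, 1, 0, 2): (-2) + (-5) + (-3) + 28 = 18
σ = (3, 1, 2, 0): (-2) + (-5) + 13 + 10 = 16
σ = (3, 2, 0, 1): (-2) + 30 + (-3) + 22 = 47
σ = (3, 2, 1, 0): (-2) + 30 + 4 + 10 = 42
Optimal value attained by: σ = (0, 2, 3, 1).
Answer: det⊕(G) = 81; verdict: NONSINGULAR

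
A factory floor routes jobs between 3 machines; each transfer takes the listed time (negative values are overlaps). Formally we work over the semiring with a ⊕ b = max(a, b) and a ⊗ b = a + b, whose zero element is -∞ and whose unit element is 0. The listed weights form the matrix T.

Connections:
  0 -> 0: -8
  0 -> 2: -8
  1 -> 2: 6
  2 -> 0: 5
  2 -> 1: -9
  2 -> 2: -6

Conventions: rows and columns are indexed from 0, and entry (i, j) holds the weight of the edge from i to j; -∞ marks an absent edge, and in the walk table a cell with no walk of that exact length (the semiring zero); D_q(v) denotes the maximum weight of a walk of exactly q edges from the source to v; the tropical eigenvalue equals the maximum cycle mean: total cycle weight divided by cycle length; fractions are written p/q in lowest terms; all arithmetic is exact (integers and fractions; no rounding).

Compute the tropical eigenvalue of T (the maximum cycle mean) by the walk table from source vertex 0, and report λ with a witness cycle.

q=0: [0, -∞, -∞]
q=1: [-8, -∞, -8]
q=2: [-3, -17, -14]
q=3: [-9, -23, -11]
Optimal cycle mean attained by: cycle 0->2->0, total (-8) + 5, length 2.
Answer: λ = -3/2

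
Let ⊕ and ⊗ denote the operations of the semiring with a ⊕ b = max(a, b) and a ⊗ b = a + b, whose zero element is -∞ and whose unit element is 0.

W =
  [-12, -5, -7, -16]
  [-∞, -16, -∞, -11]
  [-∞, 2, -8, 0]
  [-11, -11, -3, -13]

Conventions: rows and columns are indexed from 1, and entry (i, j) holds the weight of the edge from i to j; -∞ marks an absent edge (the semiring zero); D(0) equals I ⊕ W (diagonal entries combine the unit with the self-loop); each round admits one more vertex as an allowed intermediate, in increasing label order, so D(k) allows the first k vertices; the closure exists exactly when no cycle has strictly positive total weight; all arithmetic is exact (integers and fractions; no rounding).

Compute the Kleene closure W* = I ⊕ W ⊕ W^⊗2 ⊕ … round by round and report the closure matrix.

D(0):
  [0, -5, -7, -16]
  [-∞, 0, -∞, -11]
  [-∞, 2, 0, 0]
  [-11, -11, -3, 0]
D(1):
  [0, -5, -7, -16]
  [-∞, 0, -∞, -11]
  [-∞, 2, 0, 0]
  [-11, -11, -3, 0]
D(2):
  [0, -5, -7, -16]
  [-∞, 0, -∞, -11]
  [-∞, 2, 0, 0]
  [-11, -11, -3, 0]
D(3):
  [0, -5, -7, -7]
  [-∞, 0, -∞, -11]
  [-∞, 2, 0, 0]
  [-11, -1, -3, 0]
D(4):
  [0, -5, -7, -7]
  [-22, 0, -14, -11]
  [-11, 2, 0, 0]
  [-11, -1, -3, 0]
Answer: W* = [[0, -5, -7, -7], [-22, 0, -14, -11], [-11, 2, 0, 0], [-11, -1, -3, 0]]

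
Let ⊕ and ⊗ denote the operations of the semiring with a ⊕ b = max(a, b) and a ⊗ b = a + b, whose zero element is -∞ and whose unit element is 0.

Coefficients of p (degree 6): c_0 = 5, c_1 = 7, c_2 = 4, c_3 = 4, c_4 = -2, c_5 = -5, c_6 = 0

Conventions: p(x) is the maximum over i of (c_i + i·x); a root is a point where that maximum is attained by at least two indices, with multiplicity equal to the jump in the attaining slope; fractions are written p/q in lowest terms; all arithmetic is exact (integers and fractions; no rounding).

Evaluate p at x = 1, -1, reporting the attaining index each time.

p(1) = max(5+0·1=5, 7+1·1=8, 4+2·1=6, 4+3·1=7, -2+4·1=2, -5+5·1=0, 0+6·1=6) = 8 (attained by i=1)
p(-1) = max(5+0·(-1)=5, 7+1·(-1)=6, 4+2·(-1)=2, 4+3·(-1)=1, -2+4·(-1)=-6, -5+5·(-1)=-10, 0+6·(-1)=-6) = 6 (attained by i=1)
Answer: p(1) = 8; p(-1) = 6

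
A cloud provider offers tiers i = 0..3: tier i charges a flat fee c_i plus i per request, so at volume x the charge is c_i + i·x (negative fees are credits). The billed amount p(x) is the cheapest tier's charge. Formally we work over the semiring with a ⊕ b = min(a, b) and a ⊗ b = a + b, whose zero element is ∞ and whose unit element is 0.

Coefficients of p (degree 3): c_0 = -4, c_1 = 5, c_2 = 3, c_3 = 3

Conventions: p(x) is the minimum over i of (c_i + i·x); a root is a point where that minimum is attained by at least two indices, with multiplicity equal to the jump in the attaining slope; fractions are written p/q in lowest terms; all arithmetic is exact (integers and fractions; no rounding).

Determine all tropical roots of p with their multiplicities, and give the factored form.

hull edge (i=0, c=-4) to (i=3, c=3): slope 7/3, span 3
Factored form: p(x) = 3 ⊗ (x ⊕ (-7/3)) ⊗ (x ⊕ (-7/3)) ⊗ (x ⊕ (-7/3))
Answer: roots = -7/3 (mult 3)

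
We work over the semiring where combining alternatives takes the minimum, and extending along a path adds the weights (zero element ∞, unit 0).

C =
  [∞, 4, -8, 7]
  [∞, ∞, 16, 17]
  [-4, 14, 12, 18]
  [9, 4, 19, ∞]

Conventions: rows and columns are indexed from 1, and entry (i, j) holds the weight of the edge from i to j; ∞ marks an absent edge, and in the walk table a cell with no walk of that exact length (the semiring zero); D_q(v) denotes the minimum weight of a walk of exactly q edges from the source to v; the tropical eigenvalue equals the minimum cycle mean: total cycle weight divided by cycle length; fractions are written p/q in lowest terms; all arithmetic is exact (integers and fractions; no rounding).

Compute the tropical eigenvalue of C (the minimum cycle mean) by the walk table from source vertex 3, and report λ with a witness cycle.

q=0: [∞, ∞, 0, ∞]
q=1: [-4, 14, 12, 18]
q=2: [8, 0, -12, 3]
q=3: [-16, 2, 0, 6]
q=4: [-4, -12, -24, -9]
Optimal cycle mean attained by: cycle 1->3->1, total (-8) + (-4), length 2.
Answer: λ = -6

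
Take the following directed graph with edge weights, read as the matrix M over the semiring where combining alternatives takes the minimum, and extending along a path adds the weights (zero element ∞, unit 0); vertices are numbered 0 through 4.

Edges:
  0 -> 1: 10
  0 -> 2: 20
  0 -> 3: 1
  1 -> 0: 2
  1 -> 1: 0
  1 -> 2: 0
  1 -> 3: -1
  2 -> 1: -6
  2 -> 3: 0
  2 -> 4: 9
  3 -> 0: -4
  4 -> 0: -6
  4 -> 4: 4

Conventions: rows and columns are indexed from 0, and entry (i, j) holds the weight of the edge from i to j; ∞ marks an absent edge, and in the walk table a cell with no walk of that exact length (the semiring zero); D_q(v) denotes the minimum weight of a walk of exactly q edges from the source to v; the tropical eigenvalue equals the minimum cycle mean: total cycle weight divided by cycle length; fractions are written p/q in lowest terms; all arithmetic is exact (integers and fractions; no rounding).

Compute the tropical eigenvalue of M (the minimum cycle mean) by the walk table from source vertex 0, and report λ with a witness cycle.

q=0: [0, ∞, ∞, ∞, ∞]
q=1: [∞, 10, 20, 1, ∞]
q=2: [-3, 10, 10, 9, 29]
q=3: [5, 4, 10, -2, 19]
q=4: [-6, 4, 4, 3, 19]
q=5: [-1, -2, 4, -5, 13]
Optimal cycle mean attained by: cycle 1->2->1, total 0 + (-6), length 2.
Answer: λ = -3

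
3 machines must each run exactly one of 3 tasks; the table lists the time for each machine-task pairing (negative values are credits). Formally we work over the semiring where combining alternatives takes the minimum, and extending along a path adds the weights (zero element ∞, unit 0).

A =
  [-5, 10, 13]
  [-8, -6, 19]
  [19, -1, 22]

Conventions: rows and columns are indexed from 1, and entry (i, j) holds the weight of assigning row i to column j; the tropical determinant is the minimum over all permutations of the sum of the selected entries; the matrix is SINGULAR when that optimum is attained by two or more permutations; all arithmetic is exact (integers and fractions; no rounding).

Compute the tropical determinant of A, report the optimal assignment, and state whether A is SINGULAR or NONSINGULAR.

σ = (1, 2, 3): (-5) + (-6) + 22 = 11
σ = (1, 3, 2): (-5) + 19 + (-1) = 13
σ = (2, 1, 3): 10 + (-8) + 22 = 24
σ = (2, 3, 1): 10 + 19 + 19 = 48
σ = (3, 1, 2): 13 + (-8) + (-1) = 4
σ = (3, 2, 1): 13 + (-6) + 19 = 26
Optimal value attained by: σ = (3, 1, 2).
Answer: det⊕(A) = 4; verdict: NONSINGULAR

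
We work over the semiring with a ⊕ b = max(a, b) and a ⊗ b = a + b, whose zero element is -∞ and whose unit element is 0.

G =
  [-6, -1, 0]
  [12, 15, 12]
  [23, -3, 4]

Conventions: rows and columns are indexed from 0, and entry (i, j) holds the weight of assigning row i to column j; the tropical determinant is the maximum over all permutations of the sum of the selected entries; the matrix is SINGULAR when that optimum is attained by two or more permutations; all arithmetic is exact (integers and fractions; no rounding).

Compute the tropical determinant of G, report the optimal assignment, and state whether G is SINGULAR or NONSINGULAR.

σ = (0, 1, 2): (-6) + 15 + 4 = 13
σ = (0, 2, 1): (-6) + 12 + (-3) = 3
σ = (1, 0, 2): (-1) + 12 + 4 = 15
σ = (1, 2, 0): (-1) + 12 + 23 = 34
σ = (2, 0, 1): 0 + 12 + (-3) = 9
σ = (2, 1, 0): 0 + 15 + 23 = 38
Optimal value attained by: σ = (2, 1, 0).
Answer: det⊕(G) = 38; verdict: NONSINGULAR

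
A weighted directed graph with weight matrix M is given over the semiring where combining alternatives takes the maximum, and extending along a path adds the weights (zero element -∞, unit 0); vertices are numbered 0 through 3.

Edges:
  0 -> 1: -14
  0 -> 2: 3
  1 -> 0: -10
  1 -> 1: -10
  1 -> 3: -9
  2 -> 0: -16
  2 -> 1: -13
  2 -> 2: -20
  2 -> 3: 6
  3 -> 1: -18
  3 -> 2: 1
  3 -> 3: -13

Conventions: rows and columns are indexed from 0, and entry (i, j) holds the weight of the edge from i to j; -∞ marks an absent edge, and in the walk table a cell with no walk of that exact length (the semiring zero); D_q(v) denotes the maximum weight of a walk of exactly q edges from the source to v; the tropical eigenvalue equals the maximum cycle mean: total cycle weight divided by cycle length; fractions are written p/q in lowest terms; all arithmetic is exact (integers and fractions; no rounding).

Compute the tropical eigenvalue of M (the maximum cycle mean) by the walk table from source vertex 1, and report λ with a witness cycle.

q=0: [-∞, 0, -∞, -∞]
q=1: [-10, -10, -∞, -9]
q=2: [-20, -20, -7, -19]
q=3: [-23, -20, -17, -1]
q=4: [-30, -19, 0, -11]
Optimal cycle mean attained by: cycle 2->3->2, total 6 + 1, length 2.
Answer: λ = 7/2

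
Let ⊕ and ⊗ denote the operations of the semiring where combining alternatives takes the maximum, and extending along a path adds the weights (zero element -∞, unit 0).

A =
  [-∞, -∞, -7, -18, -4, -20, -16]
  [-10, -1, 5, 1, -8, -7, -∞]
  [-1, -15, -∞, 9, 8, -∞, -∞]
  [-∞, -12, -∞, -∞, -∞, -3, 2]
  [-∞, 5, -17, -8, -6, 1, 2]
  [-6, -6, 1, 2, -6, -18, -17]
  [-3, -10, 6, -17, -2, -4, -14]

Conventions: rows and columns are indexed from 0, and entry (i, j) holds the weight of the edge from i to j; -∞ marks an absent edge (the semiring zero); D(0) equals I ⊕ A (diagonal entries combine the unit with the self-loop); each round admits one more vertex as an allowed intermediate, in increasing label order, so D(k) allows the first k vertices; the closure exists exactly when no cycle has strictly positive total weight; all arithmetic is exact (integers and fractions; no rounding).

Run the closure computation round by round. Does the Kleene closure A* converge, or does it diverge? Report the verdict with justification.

D(0):
  [0, -∞, -7, -18, -4, -20, -16]
  [-10, 0, 5, 1, -8, -7, -∞]
  [-1, -15, 0, 9, 8, -∞, -∞]
  [-∞, -12, -∞, 0, -∞, -3, 2]
  [-∞, 5, -17, -8, 0, 1, 2]
  [-6, -6, 1, 2, -6, 0, -17]
  [-3, -10, 6, -17, -2, -4, 0]
D(1):
  [0, -∞, -7, -18, -4, -20, -16]
  [-10, 0, 5, 1, -8, -7, -26]
  [-1, -15, 0, 9, 8, -21, -17]
  [-∞, -12, -∞, 0, -∞, -3, 2]
  [-∞, 5, -17, -8, 0, 1, 2]
  [-6, -6, 1, 2, -6, 0, -17]
  [-3, -10, 6, -17, -2, -4, 0]
D(2):
  [0, -∞, -7, -18, -4, -20, -16]
  [-10, 0, 5, 1, -8, -7, -26]
  [-1, -15, 0, 9, 8, -21, -17]
  [-22, -12, -7, 0, -20, -3, 2]
  [-5, 5, 10, 6, 0, 1, 2]
  [-6, -6, 1, 2, -6, 0, -17]
  [-3, -10, 6, -9, -2, -4, 0]
Detection: at round 3, diagonal entry (3, 3) turns strictly positive.
Key observation: the cycle 3->1->2->3 has total weight (-12) + 5 + 9, which is strictly positive.
Answer: DIVERGES — positive cycle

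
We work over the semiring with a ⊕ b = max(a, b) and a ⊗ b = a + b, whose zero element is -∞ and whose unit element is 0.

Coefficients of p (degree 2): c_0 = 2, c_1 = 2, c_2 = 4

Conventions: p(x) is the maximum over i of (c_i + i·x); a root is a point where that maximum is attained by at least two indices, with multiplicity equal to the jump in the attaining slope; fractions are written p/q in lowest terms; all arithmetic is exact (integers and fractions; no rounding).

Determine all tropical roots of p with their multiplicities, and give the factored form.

hull edge (i=0, c=2) to (i=2, c=4): slope 1, span 2
Factored form: p(x) = 4 ⊗ (x ⊕ (-1)) ⊗ (x ⊕ (-1))
Answer: roots = -1 (mult 2)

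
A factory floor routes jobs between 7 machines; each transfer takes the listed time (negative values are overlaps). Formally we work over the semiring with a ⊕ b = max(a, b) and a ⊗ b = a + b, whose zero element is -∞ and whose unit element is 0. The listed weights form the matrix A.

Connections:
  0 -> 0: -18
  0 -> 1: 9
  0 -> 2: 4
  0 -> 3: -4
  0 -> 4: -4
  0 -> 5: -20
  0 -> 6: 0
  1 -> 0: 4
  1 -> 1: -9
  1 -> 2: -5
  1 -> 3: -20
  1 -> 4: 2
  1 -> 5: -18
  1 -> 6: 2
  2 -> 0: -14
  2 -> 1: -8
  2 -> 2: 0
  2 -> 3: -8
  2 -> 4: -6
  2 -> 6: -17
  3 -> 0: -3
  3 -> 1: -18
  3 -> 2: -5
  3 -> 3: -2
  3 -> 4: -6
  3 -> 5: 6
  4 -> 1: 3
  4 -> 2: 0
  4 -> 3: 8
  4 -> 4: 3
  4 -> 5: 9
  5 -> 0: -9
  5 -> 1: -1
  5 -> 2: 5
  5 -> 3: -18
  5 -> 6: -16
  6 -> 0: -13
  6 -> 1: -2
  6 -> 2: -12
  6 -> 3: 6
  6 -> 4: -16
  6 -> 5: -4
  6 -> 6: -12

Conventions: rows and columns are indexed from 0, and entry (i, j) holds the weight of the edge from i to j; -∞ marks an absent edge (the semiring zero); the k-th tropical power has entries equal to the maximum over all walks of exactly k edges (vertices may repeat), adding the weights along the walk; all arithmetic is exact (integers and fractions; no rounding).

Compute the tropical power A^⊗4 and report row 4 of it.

A^⊗2:
  [13, 0, 4, 6, 11, 5, 11]
  [-5, 13, 8, 10, 5, 11, 4]
  [-4, -3, 0, 2, -3, 3, -6]
  [-3, 6, 11, 2, -3, 4, -3]
  [7, 8, 14, 11, 6, 14, 5]
  [3, 0, 5, -3, 1, -12, 1]
  [3, -4, 1, 4, 0, 12, 0]
A^⊗3:
  [4, 22, 17, 19, 14, 20, 13]
  [17, 10, 16, 13, 15, 16, 15]
  [1, 5, 8, 5, 0, 8, -1]
  [10, 6, 11, 5, 8, 8, 8]
  [12, 16, 19, 14, 10, 17, 10]
  [4, 12, 7, 9, 4, 10, 3]
  [3, 12, 17, 8, 3, 10, 3]
A^⊗4:
  [26, 19, 25, 22, 24, 25, 24]
  [14, 26, 21, 23, 18, 24, 17]
  [9, 10, 13, 8, 7, 11, 7]
  [10, 19, 14, 16, 11, 17, 10]
  [20, 21, 22, 18, 18, 20, 18]
  [16, 13, 15, 12, 14, 15, 14]
  [16, 12, 17, 11, 14, 14, 14]
Answer: row 4 of A^⊗4 = [20, 21, 22, 18, 18, 20, 18]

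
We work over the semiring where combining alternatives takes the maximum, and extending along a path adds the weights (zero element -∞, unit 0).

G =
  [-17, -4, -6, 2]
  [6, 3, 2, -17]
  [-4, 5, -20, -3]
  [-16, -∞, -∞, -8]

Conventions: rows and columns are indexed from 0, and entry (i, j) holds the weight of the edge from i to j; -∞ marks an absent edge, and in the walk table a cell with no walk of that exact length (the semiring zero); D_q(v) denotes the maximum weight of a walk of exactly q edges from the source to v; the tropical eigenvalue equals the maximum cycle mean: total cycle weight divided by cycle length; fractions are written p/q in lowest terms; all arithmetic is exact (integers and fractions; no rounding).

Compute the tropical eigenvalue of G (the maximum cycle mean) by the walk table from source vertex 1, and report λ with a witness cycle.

q=0: [-∞, 0, -∞, -∞]
q=1: [6, 3, 2, -17]
q=2: [9, 7, 5, 8]
q=3: [13, 10, 9, 11]
q=4: [16, 14, 12, 15]
Optimal cycle mean attained by: cycle 1->2->1, total 2 + 5, length 2.
Answer: λ = 7/2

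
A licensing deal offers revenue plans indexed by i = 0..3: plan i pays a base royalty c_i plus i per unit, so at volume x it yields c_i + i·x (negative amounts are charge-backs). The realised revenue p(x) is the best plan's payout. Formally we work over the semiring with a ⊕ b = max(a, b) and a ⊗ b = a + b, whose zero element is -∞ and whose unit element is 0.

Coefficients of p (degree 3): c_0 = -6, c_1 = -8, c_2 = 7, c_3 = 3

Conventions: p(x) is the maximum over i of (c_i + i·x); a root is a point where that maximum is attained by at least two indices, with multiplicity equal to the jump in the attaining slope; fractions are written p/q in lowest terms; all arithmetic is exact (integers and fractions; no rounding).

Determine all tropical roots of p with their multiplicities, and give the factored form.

hull edge (i=0, c=-6) to (i=2, c=7): slope 13/2, span 2
hull edge (i=2, c=7) to (i=3, c=3): slope -4, span 1
Factored form: p(x) = 3 ⊗ (x ⊕ (-13/2)) ⊗ (x ⊕ (-13/2)) ⊗ (x ⊕ 4)
Answer: roots = -13/2 (mult 2), 4 (mult 1)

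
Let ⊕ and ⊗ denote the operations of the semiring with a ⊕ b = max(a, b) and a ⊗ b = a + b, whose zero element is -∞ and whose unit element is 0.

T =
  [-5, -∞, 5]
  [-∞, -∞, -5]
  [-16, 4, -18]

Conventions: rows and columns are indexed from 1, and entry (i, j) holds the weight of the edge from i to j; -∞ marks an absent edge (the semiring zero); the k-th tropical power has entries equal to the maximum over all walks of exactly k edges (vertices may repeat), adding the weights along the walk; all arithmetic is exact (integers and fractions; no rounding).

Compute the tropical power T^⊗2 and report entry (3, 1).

T^⊗2:
  [-10, 9, 0]
  [-21, -1, -23]
  [-21, -14, -1]
Key observation: the optimum is the walk 3->1->1, with weight (-16) + (-5) = -21.
Optimal value attained by: walk 3->1->1.
Answer: (T^⊗2)[3][1] = -21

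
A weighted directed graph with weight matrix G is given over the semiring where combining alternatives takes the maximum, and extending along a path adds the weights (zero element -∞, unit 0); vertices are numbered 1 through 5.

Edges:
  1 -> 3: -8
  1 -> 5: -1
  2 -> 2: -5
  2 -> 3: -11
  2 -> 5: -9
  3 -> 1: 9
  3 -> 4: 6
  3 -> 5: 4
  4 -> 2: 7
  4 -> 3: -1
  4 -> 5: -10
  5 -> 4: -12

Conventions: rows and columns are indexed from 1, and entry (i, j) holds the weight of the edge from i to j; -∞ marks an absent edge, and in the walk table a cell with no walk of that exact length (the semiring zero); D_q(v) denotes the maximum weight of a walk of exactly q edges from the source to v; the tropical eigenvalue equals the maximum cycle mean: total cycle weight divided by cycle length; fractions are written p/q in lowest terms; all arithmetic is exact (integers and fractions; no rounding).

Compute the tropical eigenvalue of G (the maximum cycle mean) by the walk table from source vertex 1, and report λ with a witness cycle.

q=0: [0, -∞, -∞, -∞, -∞]
q=1: [-∞, -∞, -8, -∞, -1]
q=2: [1, -∞, -∞, -2, -4]
q=3: [-∞, 5, -3, -16, 0]
q=4: [6, 0, -6, 3, 1]
q=5: [3, 10, 2, 0, 5]
Optimal cycle mean attained by: cycle 3->4->3, total 6 + (-1), length 2.
Answer: λ = 5/2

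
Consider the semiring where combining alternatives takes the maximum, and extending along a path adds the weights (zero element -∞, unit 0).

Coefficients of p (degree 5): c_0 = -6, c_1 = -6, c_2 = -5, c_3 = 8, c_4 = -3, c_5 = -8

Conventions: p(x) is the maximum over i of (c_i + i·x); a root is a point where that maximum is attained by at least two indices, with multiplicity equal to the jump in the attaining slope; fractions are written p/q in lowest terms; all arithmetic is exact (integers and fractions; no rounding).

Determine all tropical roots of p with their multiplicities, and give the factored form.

hull edge (i=0, c=-6) to (i=3, c=8): slope 14/3, span 3
hull edge (i=3, c=8) to (i=5, c=-8): slope -8, span 2
Factored form: p(x) = -8 ⊗ (x ⊕ (-14/3)) ⊗ (x ⊕ (-14/3)) ⊗ (x ⊕ (-14/3)) ⊗ (x ⊕ 8) ⊗ (x ⊕ 8)
Answer: roots = -14/3 (mult 3), 8 (mult 2)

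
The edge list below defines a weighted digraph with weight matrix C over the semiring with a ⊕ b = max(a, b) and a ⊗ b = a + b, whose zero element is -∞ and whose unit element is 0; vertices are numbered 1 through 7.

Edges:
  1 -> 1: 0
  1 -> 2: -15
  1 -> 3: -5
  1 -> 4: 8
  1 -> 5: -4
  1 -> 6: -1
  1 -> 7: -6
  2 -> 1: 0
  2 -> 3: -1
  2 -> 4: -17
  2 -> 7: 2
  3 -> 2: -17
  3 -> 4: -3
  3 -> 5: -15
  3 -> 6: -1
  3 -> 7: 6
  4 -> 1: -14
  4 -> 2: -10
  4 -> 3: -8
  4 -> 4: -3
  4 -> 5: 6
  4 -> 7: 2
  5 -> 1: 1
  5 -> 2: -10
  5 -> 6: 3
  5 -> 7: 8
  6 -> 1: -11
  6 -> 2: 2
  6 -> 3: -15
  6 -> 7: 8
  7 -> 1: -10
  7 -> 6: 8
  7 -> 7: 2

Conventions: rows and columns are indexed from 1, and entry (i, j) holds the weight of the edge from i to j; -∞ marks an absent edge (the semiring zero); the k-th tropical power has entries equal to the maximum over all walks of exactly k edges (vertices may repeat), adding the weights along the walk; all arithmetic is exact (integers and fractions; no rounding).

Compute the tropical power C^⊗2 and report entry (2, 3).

C^⊗2:
  [0, 1, 0, 8, 14, 2, 10]
  [0, -15, -5, 8, -4, 10, 5]
  [-4, 1, -11, -6, 3, 14, 8]
  [7, -4, -11, -6, 3, 10, 14]
  [1, 5, -4, 9, -3, 16, 11]
  [2, -26, 1, -3, -15, 16, 10]
  [-3, 10, -7, -2, -14, 10, 16]
Key observation: the optimum is the walk 2->1->3, with weight 0 + (-5) = -5.
Optimal value attained by: walk 2->1->3.
Answer: (C^⊗2)[2][3] = -5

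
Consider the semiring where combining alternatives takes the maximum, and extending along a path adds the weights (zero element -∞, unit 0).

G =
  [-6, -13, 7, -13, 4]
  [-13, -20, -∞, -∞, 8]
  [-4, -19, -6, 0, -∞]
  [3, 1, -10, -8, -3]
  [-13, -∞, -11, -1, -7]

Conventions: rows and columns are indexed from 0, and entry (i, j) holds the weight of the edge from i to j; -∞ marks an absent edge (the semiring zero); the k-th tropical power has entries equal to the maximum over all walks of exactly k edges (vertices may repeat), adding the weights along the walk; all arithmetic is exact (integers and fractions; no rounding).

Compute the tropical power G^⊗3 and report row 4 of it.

G^⊗2:
  [3, -12, 1, 7, -2]
  [-5, -26, -3, 7, 1]
  [3, 1, 3, -6, 0]
  [-3, -7, 10, -4, 9]
  [2, 0, -6, -8, -4]
G^⊗3:
  [10, 8, 10, 1, 7]
  [10, 8, 2, 0, 4]
  [-1, -5, 10, 3, 9]
  [6, -3, 4, 10, 2]
  [-4, -7, 9, -5, 8]
Answer: row 4 of G^⊗3 = [-4, -7, 9, -5, 8]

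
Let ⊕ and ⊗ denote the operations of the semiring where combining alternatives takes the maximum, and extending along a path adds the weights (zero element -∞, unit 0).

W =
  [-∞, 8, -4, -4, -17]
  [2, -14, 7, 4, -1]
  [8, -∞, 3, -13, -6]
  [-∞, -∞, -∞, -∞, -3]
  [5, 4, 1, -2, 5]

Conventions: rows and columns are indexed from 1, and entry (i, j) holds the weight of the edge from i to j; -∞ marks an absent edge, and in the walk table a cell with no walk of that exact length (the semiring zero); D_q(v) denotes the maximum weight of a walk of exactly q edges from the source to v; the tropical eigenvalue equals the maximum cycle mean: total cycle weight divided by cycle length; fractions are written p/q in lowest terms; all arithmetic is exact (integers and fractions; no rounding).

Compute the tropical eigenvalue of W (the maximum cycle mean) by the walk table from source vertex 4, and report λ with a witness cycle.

q=0: [-∞, -∞, -∞, 0, -∞]
q=1: [-∞, -∞, -∞, -∞, -3]
q=2: [2, 1, -2, -5, 2]
q=3: [7, 10, 8, 5, 7]
q=4: [16, 15, 17, 14, 12]
q=5: [25, 24, 22, 19, 17]
Optimal cycle mean attained by: cycle 1->2->3->1, total 8 + 7 + 8, length 3.
Answer: λ = 23/3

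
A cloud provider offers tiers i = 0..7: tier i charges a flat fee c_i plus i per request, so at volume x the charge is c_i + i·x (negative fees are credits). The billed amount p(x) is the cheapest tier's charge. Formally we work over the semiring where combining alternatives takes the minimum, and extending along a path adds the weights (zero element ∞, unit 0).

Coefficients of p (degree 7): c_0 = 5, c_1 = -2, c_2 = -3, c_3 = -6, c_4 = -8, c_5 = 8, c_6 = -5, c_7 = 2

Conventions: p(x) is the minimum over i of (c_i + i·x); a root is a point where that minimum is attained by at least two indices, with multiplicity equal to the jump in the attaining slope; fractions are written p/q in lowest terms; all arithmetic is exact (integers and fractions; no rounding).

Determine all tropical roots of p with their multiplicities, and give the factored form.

hull edge (i=0, c=5) to (i=1, c=-2): slope -7, span 1
hull edge (i=1, c=-2) to (i=4, c=-8): slope -2, span 3
hull edge (i=4, c=-8) to (i=6, c=-5): slope 3/2, span 2
hull edge (i=6, c=-5) to (i=7, c=2): slope 7, span 1
Factored form: p(x) = 2 ⊗ (x ⊕ (-7)) ⊗ (x ⊕ (-3/2)) ⊗ (x ⊕ (-3/2)) ⊗ (x ⊕ 2) ⊗ (x ⊕ 2) ⊗ (x ⊕ 2) ⊗ (x ⊕ 7)
Answer: roots = -7 (mult 1), -3/2 (mult 2), 2 (mult 3), 7 (mult 1)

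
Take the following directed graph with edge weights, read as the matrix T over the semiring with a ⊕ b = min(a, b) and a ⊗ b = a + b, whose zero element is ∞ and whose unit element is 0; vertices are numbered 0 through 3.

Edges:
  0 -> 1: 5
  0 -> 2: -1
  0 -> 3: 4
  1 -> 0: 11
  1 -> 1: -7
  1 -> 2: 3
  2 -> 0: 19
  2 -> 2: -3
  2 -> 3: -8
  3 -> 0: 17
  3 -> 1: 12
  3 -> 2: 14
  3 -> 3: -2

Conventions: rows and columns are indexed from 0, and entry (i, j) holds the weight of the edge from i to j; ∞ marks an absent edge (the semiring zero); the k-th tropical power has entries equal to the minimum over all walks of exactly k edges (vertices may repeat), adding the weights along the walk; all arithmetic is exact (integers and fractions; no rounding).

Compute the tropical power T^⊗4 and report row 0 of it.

T^⊗2:
  [16, -2, -4, -9]
  [4, -14, -4, -5]
  [9, 4, -6, -11]
  [15, 5, 11, -4]
T^⊗3:
  [8, -9, -7, -12]
  [-3, -21, -11, -12]
  [6, -3, -9, -14]
  [13, -2, 8, -6]
T^⊗4:
  [2, -16, -10, -15]
  [-10, -28, -18, -19]
  [3, -10, -12, -17]
  [9, -9, 1, -8]
Answer: row 0 of T^⊗4 = [2, -16, -10, -15]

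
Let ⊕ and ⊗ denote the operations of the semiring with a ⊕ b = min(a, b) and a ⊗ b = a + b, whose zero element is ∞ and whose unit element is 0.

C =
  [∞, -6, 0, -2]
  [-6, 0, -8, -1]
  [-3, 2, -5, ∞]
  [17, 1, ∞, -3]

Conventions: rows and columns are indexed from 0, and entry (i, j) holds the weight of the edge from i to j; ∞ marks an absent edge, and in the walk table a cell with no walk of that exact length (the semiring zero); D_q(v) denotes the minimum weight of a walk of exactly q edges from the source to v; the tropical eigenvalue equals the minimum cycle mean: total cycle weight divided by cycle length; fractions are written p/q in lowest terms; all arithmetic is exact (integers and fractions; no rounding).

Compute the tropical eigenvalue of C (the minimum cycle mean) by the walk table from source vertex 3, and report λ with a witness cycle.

q=0: [∞, ∞, ∞, 0]
q=1: [17, 1, ∞, -3]
q=2: [-5, -2, -7, -6]
q=3: [-10, -11, -12, -9]
q=4: [-17, -16, -19, -12]
Optimal cycle mean attained by: cycle 0->1->0, total (-6) + (-6), length 2.
Answer: λ = -6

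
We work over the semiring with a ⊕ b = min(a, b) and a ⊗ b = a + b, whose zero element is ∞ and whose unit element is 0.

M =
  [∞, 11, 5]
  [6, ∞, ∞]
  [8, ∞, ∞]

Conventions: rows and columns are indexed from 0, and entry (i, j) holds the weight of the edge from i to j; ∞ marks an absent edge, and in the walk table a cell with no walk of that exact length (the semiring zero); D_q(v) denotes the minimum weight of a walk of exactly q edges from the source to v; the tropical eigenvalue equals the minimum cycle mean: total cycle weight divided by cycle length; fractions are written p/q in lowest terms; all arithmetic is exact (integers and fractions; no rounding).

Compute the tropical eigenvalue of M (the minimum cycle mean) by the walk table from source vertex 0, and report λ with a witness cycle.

q=0: [0, ∞, ∞]
q=1: [∞, 11, 5]
q=2: [13, ∞, ∞]
q=3: [∞, 24, 18]
Optimal cycle mean attained by: cycle 0->2->0, total 5 + 8, length 2.
Answer: λ = 13/2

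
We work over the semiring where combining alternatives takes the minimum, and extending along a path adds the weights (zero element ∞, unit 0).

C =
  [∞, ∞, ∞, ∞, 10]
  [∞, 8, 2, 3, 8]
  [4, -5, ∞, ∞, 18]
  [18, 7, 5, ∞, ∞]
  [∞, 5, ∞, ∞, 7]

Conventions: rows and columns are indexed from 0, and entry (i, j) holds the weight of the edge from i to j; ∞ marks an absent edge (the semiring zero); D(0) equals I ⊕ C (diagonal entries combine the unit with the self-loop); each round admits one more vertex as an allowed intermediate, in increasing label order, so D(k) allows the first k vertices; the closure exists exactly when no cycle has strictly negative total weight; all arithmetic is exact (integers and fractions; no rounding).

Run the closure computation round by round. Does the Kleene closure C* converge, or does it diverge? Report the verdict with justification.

D(0):
  [0, ∞, ∞, ∞, 10]
  [∞, 0, 2, 3, 8]
  [4, -5, 0, ∞, 18]
  [18, 7, 5, 0, ∞]
  [∞, 5, ∞, ∞, 0]
D(1):
  [0, ∞, ∞, ∞, 10]
  [∞, 0, 2, 3, 8]
  [4, -5, 0, ∞, 14]
  [18, 7, 5, 0, 28]
  [∞, 5, ∞, ∞, 0]
Detection: at round 2, diagonal entry (2, 2) turns strictly negative.
Key observation: the cycle 2->1->2 has total weight (-5) + 2, which is strictly negative.
Answer: DIVERGES — negative cycle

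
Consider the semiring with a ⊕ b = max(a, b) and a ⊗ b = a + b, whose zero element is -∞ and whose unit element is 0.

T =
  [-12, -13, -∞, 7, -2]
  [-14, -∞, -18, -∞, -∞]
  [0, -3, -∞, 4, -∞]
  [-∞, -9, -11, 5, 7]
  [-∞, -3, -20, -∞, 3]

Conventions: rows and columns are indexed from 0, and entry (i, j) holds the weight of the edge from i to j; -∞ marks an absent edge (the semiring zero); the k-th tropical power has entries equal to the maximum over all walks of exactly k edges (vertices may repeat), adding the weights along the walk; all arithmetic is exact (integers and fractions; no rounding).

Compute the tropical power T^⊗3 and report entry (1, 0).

T^⊗2:
  [-24, -2, -4, 12, 14]
  [-18, -21, -∞, -7, -16]
  [-12, -5, -7, 9, 11]
  [-11, 4, -6, 10, 12]
  [-17, 0, -17, -16, 6]
T^⊗3:
  [-4, 11, 1, 17, 19]
  [-30, -16, -18, -2, 0]
  [-7, 8, -2, 14, 16]
  [-6, 9, -1, 15, 17]
  [-14, 3, -14, -10, 9]
Key observation: the optimum is the walk 1->2->0->0, with weight (-18) + 0 + (-12) = -30.
Optimal value attained by: walk 1->2->0->0.
Answer: (T^⊗3)[1][0] = -30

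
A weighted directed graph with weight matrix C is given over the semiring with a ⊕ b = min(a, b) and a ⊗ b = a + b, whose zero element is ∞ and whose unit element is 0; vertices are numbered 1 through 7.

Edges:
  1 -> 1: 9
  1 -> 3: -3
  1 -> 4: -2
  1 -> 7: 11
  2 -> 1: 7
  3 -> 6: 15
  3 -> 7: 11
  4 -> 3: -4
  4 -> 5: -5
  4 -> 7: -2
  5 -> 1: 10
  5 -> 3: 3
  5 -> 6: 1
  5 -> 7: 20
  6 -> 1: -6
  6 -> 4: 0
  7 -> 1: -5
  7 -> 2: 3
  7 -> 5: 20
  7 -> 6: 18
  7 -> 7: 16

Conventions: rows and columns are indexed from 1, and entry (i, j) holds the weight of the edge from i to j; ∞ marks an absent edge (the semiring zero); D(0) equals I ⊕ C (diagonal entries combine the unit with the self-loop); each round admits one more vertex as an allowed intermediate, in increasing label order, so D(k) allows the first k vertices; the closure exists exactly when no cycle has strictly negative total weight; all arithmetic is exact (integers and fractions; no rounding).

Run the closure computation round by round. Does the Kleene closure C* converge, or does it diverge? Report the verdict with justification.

D(0):
  [0, ∞, -3, -2, ∞, ∞, 11]
  [7, 0, ∞, ∞, ∞, ∞, ∞]
  [∞, ∞, 0, ∞, ∞, 15, 11]
  [∞, ∞, -4, 0, -5, ∞, -2]
  [10, ∞, 3, ∞, 0, 1, 20]
  [-6, ∞, ∞, 0, ∞, 0, ∞]
  [-5, 3, ∞, ∞, 20, 18, 0]
D(1):
  [0, ∞, -3, -2, ∞, ∞, 11]
  [7, 0, 4, 5, ∞, ∞, 18]
  [∞, ∞, 0, ∞, ∞, 15, 11]
  [∞, ∞, -4, 0, -5, ∞, -2]
  [10, ∞, 3, 8, 0, 1, 20]
  [-6, ∞, -9, -8, ∞, 0, 5]
  [-5, 3, -8, -7, 20, 18, 0]
D(2):
  [0, ∞, -3, -2, ∞, ∞, 11]
  [7, 0, 4, 5, ∞, ∞, 18]
  [∞, ∞, 0, ∞, ∞, 15, 11]
  [∞, ∞, -4, 0, -5, ∞, -2]
  [10, ∞, 3, 8, 0, 1, 20]
  [-6, ∞, -9, -8, ∞, 0, 5]
  [-5, 3, -8, -7, 20, 18, 0]
D(3):
  [0, ∞, -3, -2, ∞, 12, 8]
  [7, 0, 4, 5, ∞, 19, 15]
  [∞, ∞, 0, ∞, ∞, 15, 11]
  [∞, ∞, -4, 0, -5, 11, -2]
  [10, ∞, 3, 8, 0, 1, 14]
  [-6, ∞, -9, -8, ∞, 0, 2]
  [-5, 3, -8, -7, 20, 7, 0]
Detection: at round 4, diagonal entry (7, 7) turns strictly negative.
Key observation: the cycle 7->1->4->7 has total weight (-5) + (-2) + (-2), which is strictly negative.
Answer: DIVERGES — negative cycle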